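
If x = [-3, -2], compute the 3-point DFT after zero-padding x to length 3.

Original 2-point DFT: [-5, -1]
Zero-padded 3-point DFT provides frequency interpolation.

DFT_3([x, 0, ...]) = [-5, -2.0000+1.7321i, -2.0000-1.7321i]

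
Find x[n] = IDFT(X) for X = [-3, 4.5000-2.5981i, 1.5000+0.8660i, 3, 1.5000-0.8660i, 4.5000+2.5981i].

x[n] = (1/6) Σ(k=0 to 5) X[k] · e^(2πikn/6)

Computing each x[n]:
x[0] = 2
x[1] = 0
x[2] = 0
x[3] = -2
x[4] = -2
x[5] = -1

x = [2, 0, 0, -2, -2, -1]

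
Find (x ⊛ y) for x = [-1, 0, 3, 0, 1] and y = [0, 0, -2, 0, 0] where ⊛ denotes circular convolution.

(x ⊛ y)[n] = Σ(m=0 to 4) x[m] · y[(n-m) mod 5]

Computing each output sample:
(x ⊛ y)[0] = 0
(x ⊛ y)[1] = -2
(x ⊛ y)[2] = 2
(x ⊛ y)[3] = 0
(x ⊛ y)[4] = -6

x ⊛ y = [0, -2, 2, 0, -6]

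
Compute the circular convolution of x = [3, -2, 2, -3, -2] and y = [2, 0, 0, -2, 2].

(x ⊛ y)[n] = Σ(m=0 to 4) x[m] · y[(n-m) mod 5]

Computing each output sample:
(x ⊛ y)[0] = -2
(x ⊛ y)[1] = 6
(x ⊛ y)[2] = 2
(x ⊛ y)[3] = -16
(x ⊛ y)[4] = 6

x ⊛ y = [-2, 6, 2, -16, 6]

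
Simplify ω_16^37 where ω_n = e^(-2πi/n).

Since ω_16^16 = 1, powers reduce modulo 16.
37 mod 16 = 5
So ω_16^37 = ω_16^5 = e^(-2πi·5/16)

ω_16^37 = ω_16^5 = -0.3827-0.9239i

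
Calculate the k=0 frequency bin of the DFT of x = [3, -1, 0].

X[0] = Σ(n=0 to 2) x[n] · ω_3^0 = Σ x[n]
= (3) + (-1) + (0)

X[0] = 2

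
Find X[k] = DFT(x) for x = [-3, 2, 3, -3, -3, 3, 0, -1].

X[k] = Σ(n=0 to 7) x[n] · ω_8^(nk)
where ω_8 = e^(-2πi/8)

Computing each X[k]:
X[0] = -2
X[1] = 0.7071-0.8787i
X[2] = -9-9i
X[3] = -0.7071+5.1213i
X[4] = -4
X[5] = -0.7071-5.1213i
X[6] = -9+9i
X[7] = 0.7071+0.8787i

X = [-2, 0.7071-0.8787i, -9-9i, -0.7071+5.1213i, -4, -0.7071-5.1213i, -9+9i, 0.7071+0.8787i]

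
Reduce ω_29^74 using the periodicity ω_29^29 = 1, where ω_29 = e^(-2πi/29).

Since ω_29^29 = 1, powers reduce modulo 29.
74 mod 29 = 16
So ω_29^74 = ω_29^16 = e^(-2πi·16/29)

ω_29^74 = ω_29^16 = -0.9477+0.3193i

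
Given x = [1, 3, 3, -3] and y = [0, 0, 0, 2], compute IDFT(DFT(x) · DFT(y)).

(x ⊛ y)[n] = Σ(m=0 to 3) x[m] · y[(n-m) mod 4]

Computing each output sample:
(x ⊛ y)[0] = 6
(x ⊛ y)[1] = 6
(x ⊛ y)[2] = -6
(x ⊛ y)[3] = 2

x ⊛ y = [6, 6, -6, 2]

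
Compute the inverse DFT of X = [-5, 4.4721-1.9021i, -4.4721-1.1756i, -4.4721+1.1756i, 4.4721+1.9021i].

x[n] = (1/5) Σ(k=0 to 4) X[k] · e^(2πikn/5)

Computing each x[n]:
x[0] = -1
x[1] = 2
x[2] = -3
x[3] = -3
x[4] = 0

x = [-1, 2, -3, -3, 0]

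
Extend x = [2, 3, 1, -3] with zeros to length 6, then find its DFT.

Original 4-point DFT: [3, 1-6i, 3, 1+6i]
Zero-padded 6-point DFT provides frequency interpolation.

DFT_6([x, 0, ...]) = [3, 6.0000-3.4641i, -3.0000-1.7321i, 3, -3.0000+1.7321i, 6.0000+3.4641i]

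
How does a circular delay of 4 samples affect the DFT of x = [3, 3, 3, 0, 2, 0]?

Time shift by 4: X_shifted[k] = ω_6^(4k) · X[k]
Shifted x = [3, 0, 2, 0, 3, 3]

DFT(x[n-4]) = [11, 2.0000+3.4641i, -1.0000+1.7321i, 5, -1.0000-1.7321i, 2.0000-3.4641i]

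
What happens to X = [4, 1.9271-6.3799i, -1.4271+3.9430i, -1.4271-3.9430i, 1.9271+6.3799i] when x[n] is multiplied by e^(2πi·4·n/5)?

Modulation property: DFT(ω_5^(-4n)·x[n]) = X[(k-4) mod 5], so circularly shift X by 4 positions.

X[k-4] = [1.9271-6.3799i, -1.4271+3.9430i, -1.4271-3.9430i, 1.9271+6.3799i, 4]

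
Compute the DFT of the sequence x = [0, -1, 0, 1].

X[k] = Σ(n=0 to 3) x[n] · ω_4^(nk)
where ω_4 = e^(-2πi/4)

Computing each X[k]:
X[0] = 0
X[1] = 2i
X[2] = 0
X[3] = -2i

X = [0, 2i, 0, -2i]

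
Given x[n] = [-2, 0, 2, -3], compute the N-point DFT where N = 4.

X[k] = Σ(n=0 to 3) x[n] · ω_4^(nk)
where ω_4 = e^(-2πi/4)

Computing each X[k]:
X[0] = -3
X[1] = -4-3i
X[2] = 3
X[3] = -4+3i

X = [-3, -4-3i, 3, -4+3i]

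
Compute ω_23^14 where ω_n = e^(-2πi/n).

ω_23^14 = e^(-2πi·14/23)
= cos(-2π·14/23) + i·sin(-2π·14/23)
= cos(-28π/23) + i·sin(-28π/23)

ω_23^14 = cos(-28π/23) + i·sin(-28π/23) = -0.7757+0.6311i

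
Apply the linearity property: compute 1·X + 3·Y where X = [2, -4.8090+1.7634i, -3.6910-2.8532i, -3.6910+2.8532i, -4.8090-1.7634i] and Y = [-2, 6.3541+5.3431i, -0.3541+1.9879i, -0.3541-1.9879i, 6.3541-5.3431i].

By linearity: DFT(1x + 3y) = 1·DFT(x) + 3·DFT(y)
= 1·[2, -4.8090+1.7634i, -3.6910-2.8532i, -3.6910+2.8532i, -4.8090-1.7634i] + 3·[-2, 6.3541+5.3431i, -0.3541+1.9879i, -0.3541-1.9879i, 6.3541-5.3431i]

Computing element-wise:
Z[0] = 1·(2) + 3·(-2) = -4
Z[1] = 1·(-4.8090+1.7634i) + 3·(6.3541+5.3431i) = 14.2533+17.7927i
Z[2] = 1·(-3.6910-2.8532i) + 3·(-0.3541+1.9879i) = -4.7533+3.1105i
Z[3] = 1·(-3.6910+2.8532i) + 3·(-0.3541-1.9879i) = -4.7533-3.1105i
Z[4] = 1·(-4.8090-1.7634i) + 3·(6.3541-5.3431i) = 14.2533-17.7927i

DFT(1x + 3y) = 1·X + 3·Y = [-4, 14.2533+17.7927i, -4.7533+3.1105i, -4.7533-3.1105i, 14.2533-17.7927i]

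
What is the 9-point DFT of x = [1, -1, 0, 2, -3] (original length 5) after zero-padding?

Original 5-point DFT: [-1, -1.8541-0.7265i, 4.8541-3.0777i, 4.8541+3.0777i, -1.8541+0.7265i]
Zero-padded 9-point DFT provides frequency interpolation.

DFT_9([x, 0, ...]) = [-1, 2.0530-0.0632i, -2.4718+0.7885i, 5.0000+3.4641i, 0.4187-4.3445i, 0.4187+4.3445i, 5.0000-3.4641i, -2.4718-0.7885i, 2.0530+0.0632i]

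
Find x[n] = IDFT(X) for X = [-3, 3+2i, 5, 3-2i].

x[n] = (1/4) Σ(k=0 to 3) X[k] · e^(2πikn/4)

Computing each x[n]:
x[0] = 2
x[1] = -3
x[2] = -1
x[3] = -1

x = [2, -3, -1, -1]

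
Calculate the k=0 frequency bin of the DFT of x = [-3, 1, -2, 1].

X[0] = Σ(n=0 to 3) x[n] · ω_4^0 = Σ x[n]
= (-3) + (1) + (-2) + (1)

X[0] = -3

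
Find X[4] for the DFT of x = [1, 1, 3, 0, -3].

X[4] = Σ(n=0 to 4) x[n] · ω_5^(4n) where ω_5 = e^(-2πi/5)
= (1)·ω_5^0 + (1)·ω_5^4 + (3)·ω_5^8 + (0)·ω_5^12 + (-3)·ω_5^16

X[4] = -2.0451+5.5676i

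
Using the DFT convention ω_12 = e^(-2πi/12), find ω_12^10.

ω_12^10 = e^(-2πi·10/12)
= cos(-2π·10/12) + i·sin(-2π·10/12)
= cos(-20π/12) + i·sin(-20π/12)

ω_12^10 = cos(-20π/12) + i·sin(-20π/12) = 0.5000+0.8660i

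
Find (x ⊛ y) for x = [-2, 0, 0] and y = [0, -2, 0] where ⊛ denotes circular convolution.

(x ⊛ y)[n] = Σ(m=0 to 2) x[m] · y[(n-m) mod 3]

Computing each output sample:
(x ⊛ y)[0] = 0
(x ⊛ y)[1] = 4
(x ⊛ y)[2] = 0

x ⊛ y = [0, 4, 0]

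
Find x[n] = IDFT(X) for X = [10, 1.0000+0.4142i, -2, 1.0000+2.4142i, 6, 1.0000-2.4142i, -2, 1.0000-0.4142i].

x[n] = (1/8) Σ(k=0 to 7) X[k] · e^(2πikn/8)

Computing each x[n]:
x[0] = 2
x[1] = 0
x[2] = 3
x[3] = 0
x[4] = 1
x[5] = 1
x[6] = 2
x[7] = 1

x = [2, 0, 3, 0, 1, 1, 2, 1]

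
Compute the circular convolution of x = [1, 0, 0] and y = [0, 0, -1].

(x ⊛ y)[n] = Σ(m=0 to 2) x[m] · y[(n-m) mod 3]

Computing each output sample:
(x ⊛ y)[0] = 0
(x ⊛ y)[1] = 0
(x ⊛ y)[2] = -1

x ⊛ y = [0, 0, -1]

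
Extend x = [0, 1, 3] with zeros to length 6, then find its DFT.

Original 3-point DFT: [4, -2.0000+1.7321i, -2.0000-1.7321i]
Zero-padded 6-point DFT provides frequency interpolation.

DFT_6([x, 0, ...]) = [4, -1.0000-3.4641i, -2.0000+1.7321i, 2, -2.0000-1.7321i, -1.0000+3.4641i]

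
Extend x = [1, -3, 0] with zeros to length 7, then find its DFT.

Original 3-point DFT: [-2, 2.5000+2.5981i, 2.5000-2.5981i]
Zero-padded 7-point DFT provides frequency interpolation.

DFT_7([x, 0, ...]) = [-2, -0.8705+2.3455i, 1.6676+2.9248i, 3.7029+1.3017i, 3.7029-1.3017i, 1.6676-2.9248i, -0.8705-2.3455i]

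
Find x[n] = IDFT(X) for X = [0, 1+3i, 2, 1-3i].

x[n] = (1/4) Σ(k=0 to 3) X[k] · e^(2πikn/4)

Computing each x[n]:
x[0] = 1
x[1] = -2
x[2] = 0
x[3] = 1

x = [1, -2, 0, 1]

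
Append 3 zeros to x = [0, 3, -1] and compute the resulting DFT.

Original 3-point DFT: [2, -1.0000-3.4641i, -1.0000+3.4641i]
Zero-padded 6-point DFT provides frequency interpolation.

DFT_6([x, 0, ...]) = [2, 2.0000-1.7321i, -1.0000-3.4641i, -4, -1.0000+3.4641i, 2.0000+1.7321i]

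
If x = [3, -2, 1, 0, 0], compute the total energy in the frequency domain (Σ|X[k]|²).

Parseval: Σ|x[n]|² = (1/N)Σ|X[k]|², so Σ|X[k]|² = N·Σ|x[n]|² = 5·14.0000

Σ|X[k]|² = N·Σ|x[n]|² = 5·14.0000 = 70.0000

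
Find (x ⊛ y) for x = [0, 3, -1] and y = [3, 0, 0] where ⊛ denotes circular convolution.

(x ⊛ y)[n] = Σ(m=0 to 2) x[m] · y[(n-m) mod 3]

Computing each output sample:
(x ⊛ y)[0] = 0
(x ⊛ y)[1] = 9
(x ⊛ y)[2] = -3

x ⊛ y = [0, 9, -3]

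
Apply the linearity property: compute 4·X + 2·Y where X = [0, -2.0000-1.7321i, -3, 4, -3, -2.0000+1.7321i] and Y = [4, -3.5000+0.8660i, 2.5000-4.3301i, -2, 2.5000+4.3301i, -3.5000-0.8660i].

By linearity: DFT(4x + 2y) = 4·DFT(x) + 2·DFT(y)
= 4·[0, -2.0000-1.7321i, -3, 4, -3, -2.0000+1.7321i] + 2·[4, -3.5000+0.8660i, 2.5000-4.3301i, -2, 2.5000+4.3301i, -3.5000-0.8660i]

Computing element-wise:
Z[0] = 4·(0) + 2·(4) = 8
Z[1] = 4·(-2.0000-1.7321i) + 2·(-3.5000+0.8660i) = -15.0000-5.1964i
Z[2] = 4·(-3) + 2·(2.5000-4.3301i) = -7.0000-8.6602i
Z[3] = 4·(4) + 2·(-2) = 12
Z[4] = 4·(-3) + 2·(2.5000+4.3301i) = -7.0000+8.6602i
Z[5] = 4·(-2.0000+1.7321i) + 2·(-3.5000-0.8660i) = -15.0000+5.1964i

DFT(4x + 2y) = 4·X + 2·Y = [8, -15.0000-5.1964i, -7.0000-8.6602i, 12, -7.0000+8.6602i, -15.0000+5.1964i]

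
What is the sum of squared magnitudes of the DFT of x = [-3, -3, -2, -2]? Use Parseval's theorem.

Parseval: Σ|x[n]|² = (1/N)Σ|X[k]|², so Σ|X[k]|² = N·Σ|x[n]|² = 4·26.0000

Σ|X[k]|² = N·Σ|x[n]|² = 4·26.0000 = 104.0000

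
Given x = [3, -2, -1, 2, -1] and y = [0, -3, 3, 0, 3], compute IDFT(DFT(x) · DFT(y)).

(x ⊛ y)[n] = Σ(m=0 to 4) x[m] · y[(n-m) mod 5]

Computing each output sample:
(x ⊛ y)[0] = 3
(x ⊛ y)[1] = -15
(x ⊛ y)[2] = 21
(x ⊛ y)[3] = -6
(x ⊛ y)[4] = 0

x ⊛ y = [3, -15, 21, -6, 0]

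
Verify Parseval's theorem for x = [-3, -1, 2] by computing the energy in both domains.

Time domain:
Σ|x[n]|² = |-3|² + |-1|² + |2|² = 14.0000

Frequency domain:
(1/3)Σ|X[k]|² = (1/3)(|-2|² + |-3.5000+2.5981i|² + |-3.5000-2.5981i|²) = (1/3)·42.0000 = 14.0000

Both sides agree, confirming Parseval's theorem.

Σ|x[n]|² = (1/N)Σ|X[k]|² = 14.0000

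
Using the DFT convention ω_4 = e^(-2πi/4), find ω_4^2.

ω_4^2 = e^(-2πi·2/4)
= cos(-2π·2/4) + i·sin(-2π·2/4)
= cos(-4π/4) + i·sin(-4π/4)

ω_4^2 = cos(-4π/4) + i·sin(-4π/4) = -1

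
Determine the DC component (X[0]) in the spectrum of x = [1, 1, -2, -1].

X[0] = Σ(n=0 to 3) x[n] · ω_4^0 = Σ x[n]
= (1) + (1) + (-2) + (-1)

X[0] = -1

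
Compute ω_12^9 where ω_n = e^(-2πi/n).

ω_12^9 = e^(-2πi·9/12)
= cos(-2π·9/12) + i·sin(-2π·9/12)
= cos(-18π/12) + i·sin(-18π/12)

ω_12^9 = cos(-18π/12) + i·sin(-18π/12) = 1i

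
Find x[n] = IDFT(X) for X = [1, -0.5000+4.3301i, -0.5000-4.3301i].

x[n] = (1/3) Σ(k=0 to 2) X[k] · e^(2πikn/3)

Computing each x[n]:
x[0] = 0
x[1] = -2
x[2] = 3

x = [0, -2, 3]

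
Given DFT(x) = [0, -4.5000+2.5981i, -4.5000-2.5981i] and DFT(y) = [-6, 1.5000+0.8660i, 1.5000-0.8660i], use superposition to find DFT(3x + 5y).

By linearity: DFT(3x + 5y) = 3·DFT(x) + 5·DFT(y)
= 3·[0, -4.5000+2.5981i, -4.5000-2.5981i] + 5·[-6, 1.5000+0.8660i, 1.5000-0.8660i]

Computing element-wise:
Z[0] = 3·(0) + 5·(-6) = -30
Z[1] = 3·(-4.5000+2.5981i) + 5·(1.5000+0.8660i) = -6.0000+12.1243i
Z[2] = 3·(-4.5000-2.5981i) + 5·(1.5000-0.8660i) = -6.0000-12.1243i

DFT(3x + 5y) = 3·X + 5·Y = [-30, -6.0000+12.1243i, -6.0000-12.1243i]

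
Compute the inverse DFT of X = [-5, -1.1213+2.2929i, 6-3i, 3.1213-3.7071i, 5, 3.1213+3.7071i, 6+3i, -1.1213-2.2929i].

x[n] = (1/8) Σ(k=0 to 7) X[k] · e^(2πikn/8)

Computing each x[n]:
x[0] = 2
x[1] = -1
x[2] = -3
x[3] = -1
x[4] = 1
x[5] = 0
x[6] = 0
x[7] = -3

x = [2, -1, -3, -1, 1, 0, 0, -3]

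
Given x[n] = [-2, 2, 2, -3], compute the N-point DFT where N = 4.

X[k] = Σ(n=0 to 3) x[n] · ω_4^(nk)
where ω_4 = e^(-2πi/4)

Computing each X[k]:
X[0] = -1
X[1] = -4-5i
X[2] = 1
X[3] = -4+5i

X = [-1, -4-5i, 1, -4+5i]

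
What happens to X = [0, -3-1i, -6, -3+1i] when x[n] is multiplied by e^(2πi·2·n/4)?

Modulation property: DFT(ω_4^(-2n)·x[n]) = X[(k-2) mod 4], so circularly shift X by 2 positions.

X[k-2] = [-6, -3+1i, 0, -3-1i]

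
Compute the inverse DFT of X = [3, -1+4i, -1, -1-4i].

x[n] = (1/4) Σ(k=0 to 3) X[k] · e^(2πikn/4)

Computing each x[n]:
x[0] = 0
x[1] = -1
x[2] = 1
x[3] = 3

x = [0, -1, 1, 3]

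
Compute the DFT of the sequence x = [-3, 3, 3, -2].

X[k] = Σ(n=0 to 3) x[n] · ω_4^(nk)
where ω_4 = e^(-2πi/4)

Computing each X[k]:
X[0] = 1
X[1] = -6-5i
X[2] = -1
X[3] = -6+5i

X = [1, -6-5i, -1, -6+5i]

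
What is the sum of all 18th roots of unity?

Sum of all nth roots of unity equals 0 for n > 1 (geometric series with r ≠ 1).

0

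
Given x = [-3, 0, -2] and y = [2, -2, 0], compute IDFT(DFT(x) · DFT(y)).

(x ⊛ y)[n] = Σ(m=0 to 2) x[m] · y[(n-m) mod 3]

Computing each output sample:
(x ⊛ y)[0] = -2
(x ⊛ y)[1] = 6
(x ⊛ y)[2] = -4

x ⊛ y = [-2, 6, -4]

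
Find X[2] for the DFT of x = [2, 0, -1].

X[2] = Σ(n=0 to 2) x[n] · ω_3^(2n) where ω_3 = e^(-2πi/3)
= (2)·ω_3^0 + (0)·ω_3^2 + (-1)·ω_3^4

X[2] = 2.5000+0.8660i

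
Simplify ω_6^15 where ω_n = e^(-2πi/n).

Since ω_6^6 = 1, powers reduce modulo 6.
15 mod 6 = 3
So ω_6^15 = ω_6^3 = e^(-2πi·3/6)

ω_6^15 = ω_6^3 = -1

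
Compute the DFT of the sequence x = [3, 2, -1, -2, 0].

X[k] = Σ(n=0 to 4) x[n] · ω_5^(nk)
where ω_5 = e^(-2πi/5)

Computing each X[k]:
X[0] = 2
X[1] = 6.0451-2.4899i
X[2] = 0.4549-0.2245i
X[3] = 0.4549+0.2245i
X[4] = 6.0451+2.4899i

X = [2, 6.0451-2.4899i, 0.4549-0.2245i, 0.4549+0.2245i, 6.0451+2.4899i]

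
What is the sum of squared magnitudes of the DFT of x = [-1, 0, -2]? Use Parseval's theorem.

Parseval: Σ|x[n]|² = (1/N)Σ|X[k]|², so Σ|X[k]|² = N·Σ|x[n]|² = 3·5.0000

Σ|X[k]|² = N·Σ|x[n]|² = 3·5.0000 = 15.0000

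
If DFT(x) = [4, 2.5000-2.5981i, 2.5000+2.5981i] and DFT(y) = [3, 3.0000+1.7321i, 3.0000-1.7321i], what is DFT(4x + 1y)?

By linearity: DFT(4x + 1y) = 4·DFT(x) + 1·DFT(y)
= 4·[4, 2.5000-2.5981i, 2.5000+2.5981i] + 1·[3, 3.0000+1.7321i, 3.0000-1.7321i]

Computing element-wise:
Z[0] = 4·(4) + 1·(3) = 19
Z[1] = 4·(2.5000-2.5981i) + 1·(3.0000+1.7321i) = 13.0000-8.6603i
Z[2] = 4·(2.5000+2.5981i) + 1·(3.0000-1.7321i) = 13.0000+8.6603i

DFT(4x + 1y) = 4·X + 1·Y = [19, 13.0000-8.6603i, 13.0000+8.6603i]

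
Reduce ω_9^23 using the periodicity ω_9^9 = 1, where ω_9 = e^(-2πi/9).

Since ω_9^9 = 1, powers reduce modulo 9.
23 mod 9 = 5
So ω_9^23 = ω_9^5 = e^(-2πi·5/9)

ω_9^23 = ω_9^5 = -0.9397+0.3420i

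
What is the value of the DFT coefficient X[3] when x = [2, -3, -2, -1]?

X[3] = Σ(n=0 to 3) x[n] · ω_4^(3n) where ω_4 = e^(-2πi/4)
= (2)·ω_4^0 + (-3)·ω_4^3 + (-2)·ω_4^6 + (-1)·ω_4^9

X[3] = 4-2i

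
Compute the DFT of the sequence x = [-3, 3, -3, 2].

X[k] = Σ(n=0 to 3) x[n] · ω_4^(nk)
where ω_4 = e^(-2πi/4)

Computing each X[k]:
X[0] = -1
X[1] = -1i
X[2] = -11
X[3] = 1i

X = [-1, -1i, -11, 1i]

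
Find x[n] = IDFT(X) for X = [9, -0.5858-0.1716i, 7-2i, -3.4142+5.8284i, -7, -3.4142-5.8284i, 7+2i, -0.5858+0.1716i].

x[n] = (1/8) Σ(k=0 to 7) X[k] · e^(2πikn/8)

Computing each x[n]:
x[0] = 1
x[1] = 2
x[2] = 0
x[3] = 0
x[4] = 3
x[5] = 3
x[6] = -3
x[7] = 3

x = [1, 2, 0, 0, 3, 3, -3, 3]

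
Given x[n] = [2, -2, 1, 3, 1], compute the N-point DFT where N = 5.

X[k] = Σ(n=0 to 4) x[n] · ω_5^(nk)
where ω_5 = e^(-2πi/5)

Computing each X[k]:
X[0] = 5
X[1] = -1.5451+4.0287i
X[2] = 4.0451-0.1388i
X[3] = 4.0451+0.1388i
X[4] = -1.5451-4.0287i

X = [5, -1.5451+4.0287i, 4.0451-0.1388i, 4.0451+0.1388i, -1.5451-4.0287i]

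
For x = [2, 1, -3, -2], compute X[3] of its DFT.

X[3] = Σ(n=0 to 3) x[n] · ω_4^(3n) where ω_4 = e^(-2πi/4)
= (2)·ω_4^0 + (1)·ω_4^3 + (-3)·ω_4^6 + (-2)·ω_4^9

X[3] = 5+3i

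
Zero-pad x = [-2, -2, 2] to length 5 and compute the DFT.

Original 3-point DFT: [-2, -2.0000+3.4641i, -2.0000-3.4641i]
Zero-padded 5-point DFT provides frequency interpolation.

DFT_5([x, 0, ...]) = [-2, -4.2361+0.7265i, 0.2361+3.0777i, 0.2361-3.0777i, -4.2361-0.7265i]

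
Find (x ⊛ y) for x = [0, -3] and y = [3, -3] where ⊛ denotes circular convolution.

(x ⊛ y)[n] = Σ(m=0 to 1) x[m] · y[(n-m) mod 2]

Computing each output sample:
(x ⊛ y)[0] = 9
(x ⊛ y)[1] = -9

x ⊛ y = [9, -9]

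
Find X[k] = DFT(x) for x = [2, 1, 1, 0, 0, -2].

X[k] = Σ(n=0 to 5) x[n] · ω_6^(nk)
where ω_6 = e^(-2πi/6)

Computing each X[k]:
X[0] = 2
X[1] = 1.0000-3.4641i
X[2] = 2.0000-1.7321i
X[3] = 4
X[4] = 2.0000+1.7321i
X[5] = 1.0000+3.4641i

X = [2, 1.0000-3.4641i, 2.0000-1.7321i, 4, 2.0000+1.7321i, 1.0000+3.4641i]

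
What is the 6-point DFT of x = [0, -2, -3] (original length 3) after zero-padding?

Original 3-point DFT: [-5, 2.5000-0.8660i, 2.5000+0.8660i]
Zero-padded 6-point DFT provides frequency interpolation.

DFT_6([x, 0, ...]) = [-5, 0.5000+4.3301i, 2.5000-0.8660i, -1, 2.5000+0.8660i, 0.5000-4.3301i]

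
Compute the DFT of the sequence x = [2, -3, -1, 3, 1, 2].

X[k] = Σ(n=0 to 5) x[n] · ω_6^(nk)
where ω_6 = e^(-2πi/6)

Computing each X[k]:
X[0] = 4
X[1] = -1.5000+6.0622i
X[2] = 5.5000+2.5981i
X[3] = 0
X[4] = 5.5000-2.5981i
X[5] = -1.5000-6.0622i

X = [4, -1.5000+6.0622i, 5.5000+2.5981i, 0, 5.5000-2.5981i, -1.5000-6.0622i]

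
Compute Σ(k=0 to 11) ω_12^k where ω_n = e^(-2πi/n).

Sum of all nth roots of unity equals 0 for n > 1 (geometric series with r ≠ 1).

0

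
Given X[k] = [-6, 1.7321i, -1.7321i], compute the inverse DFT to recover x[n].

x[n] = (1/3) Σ(k=0 to 2) X[k] · e^(2πikn/3)

Computing each x[n]:
x[0] = -2
x[1] = -3
x[2] = -1

x = [-2, -3, -1]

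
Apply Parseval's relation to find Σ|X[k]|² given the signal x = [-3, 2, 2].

Parseval: Σ|x[n]|² = (1/N)Σ|X[k]|², so Σ|X[k]|² = N·Σ|x[n]|² = 3·17.0000

Σ|X[k]|² = N·Σ|x[n]|² = 3·17.0000 = 51.0000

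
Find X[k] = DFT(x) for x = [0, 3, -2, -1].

X[k] = Σ(n=0 to 3) x[n] · ω_4^(nk)
where ω_4 = e^(-2πi/4)

Computing each X[k]:
X[0] = 0
X[1] = 2-4i
X[2] = -4
X[3] = 2+4i

X = [0, 2-4i, -4, 2+4i]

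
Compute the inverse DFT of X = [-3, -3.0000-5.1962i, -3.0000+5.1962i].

x[n] = (1/3) Σ(k=0 to 2) X[k] · e^(2πikn/3)

Computing each x[n]:
x[0] = -3
x[1] = 3
x[2] = -3

x = [-3, 3, -3]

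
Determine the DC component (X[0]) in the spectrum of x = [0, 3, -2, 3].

X[0] = Σ(n=0 to 3) x[n] · ω_4^0 = Σ x[n]
= (0) + (3) + (-2) + (3)

X[0] = 4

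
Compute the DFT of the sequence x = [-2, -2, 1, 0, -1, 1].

X[k] = Σ(n=0 to 5) x[n] · ω_6^(nk)
where ω_6 = e^(-2πi/6)

Computing each X[k]:
X[0] = -3
X[1] = -2.5000+0.8660i
X[2] = -1.5000+4.3301i
X[3] = -1
X[4] = -1.5000-4.3301i
X[5] = -2.5000-0.8660i

X = [-3, -2.5000+0.8660i, -1.5000+4.3301i, -1, -1.5000-4.3301i, -2.5000-0.8660i]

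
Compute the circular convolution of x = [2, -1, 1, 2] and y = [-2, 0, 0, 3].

(x ⊛ y)[n] = Σ(m=0 to 3) x[m] · y[(n-m) mod 4]

Computing each output sample:
(x ⊛ y)[0] = -7
(x ⊛ y)[1] = 5
(x ⊛ y)[2] = 4
(x ⊛ y)[3] = 2

x ⊛ y = [-7, 5, 4, 2]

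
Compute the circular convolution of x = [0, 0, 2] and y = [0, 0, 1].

(x ⊛ y)[n] = Σ(m=0 to 2) x[m] · y[(n-m) mod 3]

Computing each output sample:
(x ⊛ y)[0] = 0
(x ⊛ y)[1] = 2
(x ⊛ y)[2] = 0

x ⊛ y = [0, 2, 0]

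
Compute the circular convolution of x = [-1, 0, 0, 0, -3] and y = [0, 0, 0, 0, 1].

(x ⊛ y)[n] = Σ(m=0 to 4) x[m] · y[(n-m) mod 5]

Computing each output sample:
(x ⊛ y)[0] = 0
(x ⊛ y)[1] = 0
(x ⊛ y)[2] = 0
(x ⊛ y)[3] = -3
(x ⊛ y)[4] = -1

x ⊛ y = [0, 0, 0, -3, -1]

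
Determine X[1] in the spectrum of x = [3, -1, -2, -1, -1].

X[1] = Σ(n=0 to 4) x[n] · ω_5^(1n) where ω_5 = e^(-2πi/5)
= (3)·ω_5^0 + (-1)·ω_5^1 + (-2)·ω_5^2 + (-1)·ω_5^3 + (-1)·ω_5^4

X[1] = 4.8090+0.5878i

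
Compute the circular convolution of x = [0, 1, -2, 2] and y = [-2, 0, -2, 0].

(x ⊛ y)[n] = Σ(m=0 to 3) x[m] · y[(n-m) mod 4]

Computing each output sample:
(x ⊛ y)[0] = 4
(x ⊛ y)[1] = -6
(x ⊛ y)[2] = 4
(x ⊛ y)[3] = -6

x ⊛ y = [4, -6, 4, -6]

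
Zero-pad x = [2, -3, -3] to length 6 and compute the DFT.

Original 3-point DFT: [-4, 5, 5]
Zero-padded 6-point DFT provides frequency interpolation.

DFT_6([x, 0, ...]) = [-4, 2.0000+5.1962i, 5, 2, 5, 2.0000-5.1962i]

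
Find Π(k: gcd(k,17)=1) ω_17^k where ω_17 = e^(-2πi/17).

The primitive 17th roots of unity are ω_17^k for k coprime to 17: k ∈ {1, 2, 3, 4, 5, 6, 7, 8, 9, 10, 11, 12, 13, 14, 15, 16}
Their product equals the constant term of the cyclotomic polynomial Φ_17(x) up to sign.
For n ≥ 3, the product of all primitive nth roots of unity is 1. (For n=1 it is 1; for n=2 it is -1.)

1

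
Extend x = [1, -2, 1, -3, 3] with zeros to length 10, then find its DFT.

Original 5-point DFT: [0, 2.9271+2.4041i, -0.4271+6.7432i, -0.4271-6.7432i, 2.9271-2.4041i]
Zero-padded 10-point DFT provides frequency interpolation.

DFT_10([x, 0, ...]) = [0, -1.8090+1.3143i, 2.9271+2.4041i, -0.6910-2.1266i, -0.4271+6.7432i, 10, -0.4271-6.7432i, -0.6910+2.1266i, 2.9271-2.4041i, -1.8090-1.3143i]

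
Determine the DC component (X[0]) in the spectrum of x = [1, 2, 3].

X[0] = Σ(n=0 to 2) x[n] · ω_3^0 = Σ x[n]
= (1) + (2) + (3)

X[0] = 6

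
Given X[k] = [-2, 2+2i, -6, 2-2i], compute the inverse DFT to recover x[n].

x[n] = (1/4) Σ(k=0 to 3) X[k] · e^(2πikn/4)

Computing each x[n]:
x[0] = -1
x[1] = 0
x[2] = -3
x[3] = 2

x = [-1, 0, -3, 2]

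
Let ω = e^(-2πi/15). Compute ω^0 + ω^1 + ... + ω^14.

Sum of all nth roots of unity equals 0 for n > 1 (geometric series with r ≠ 1).

0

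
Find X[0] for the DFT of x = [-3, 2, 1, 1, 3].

X[0] = Σ(n=0 to 4) x[n] · ω_5^0 = Σ x[n]
= (-3) + (2) + (1) + (1) + (3)

X[0] = 4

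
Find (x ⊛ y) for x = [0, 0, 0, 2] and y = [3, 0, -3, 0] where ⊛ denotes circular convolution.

(x ⊛ y)[n] = Σ(m=0 to 3) x[m] · y[(n-m) mod 4]

Computing each output sample:
(x ⊛ y)[0] = 0
(x ⊛ y)[1] = -6
(x ⊛ y)[2] = 0
(x ⊛ y)[3] = 6

x ⊛ y = [0, -6, 0, 6]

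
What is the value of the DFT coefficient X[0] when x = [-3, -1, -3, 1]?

X[0] = Σ(n=0 to 3) x[n] · ω_4^0 = Σ x[n]
= (-3) + (-1) + (-3) + (1)

X[0] = -6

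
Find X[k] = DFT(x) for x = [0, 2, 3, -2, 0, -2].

X[k] = Σ(n=0 to 5) x[n] · ω_6^(nk)
where ω_6 = e^(-2πi/6)

Computing each X[k]:
X[0] = 1
X[1] = 0.5000-6.0622i
X[2] = -3.5000-0.8660i
X[3] = 5
X[4] = -3.5000+0.8660i
X[5] = 0.5000+6.0622i

X = [1, 0.5000-6.0622i, -3.5000-0.8660i, 5, -3.5000+0.8660i, 0.5000+6.0622i]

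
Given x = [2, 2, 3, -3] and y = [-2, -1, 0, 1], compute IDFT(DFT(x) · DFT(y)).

(x ⊛ y)[n] = Σ(m=0 to 3) x[m] · y[(n-m) mod 4]

Computing each output sample:
(x ⊛ y)[0] = 1
(x ⊛ y)[1] = -3
(x ⊛ y)[2] = -11
(x ⊛ y)[3] = 5

x ⊛ y = [1, -3, -11, 5]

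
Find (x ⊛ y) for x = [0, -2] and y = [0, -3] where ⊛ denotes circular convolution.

(x ⊛ y)[n] = Σ(m=0 to 1) x[m] · y[(n-m) mod 2]

Computing each output sample:
(x ⊛ y)[0] = 6
(x ⊛ y)[1] = 0

x ⊛ y = [6, 0]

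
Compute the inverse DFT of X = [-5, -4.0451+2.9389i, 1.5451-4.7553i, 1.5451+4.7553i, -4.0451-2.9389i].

x[n] = (1/5) Σ(k=0 to 4) X[k] · e^(2πikn/5)

Computing each x[n]:
x[0] = -2
x[1] = -2
x[2] = -2
x[3] = 3
x[4] = -2

x = [-2, -2, -2, 3, -2]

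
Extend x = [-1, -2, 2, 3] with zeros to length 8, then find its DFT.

Original 4-point DFT: [2, -3+5i, 0, -3-5i]
Zero-padded 8-point DFT provides frequency interpolation.

DFT_8([x, 0, ...]) = [2, -4.5355-2.7071i, -3+5i, 2.5355+1.2929i, 0, 2.5355-1.2929i, -3-5i, -4.5355+2.7071i]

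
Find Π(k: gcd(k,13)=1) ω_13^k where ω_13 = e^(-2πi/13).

The primitive 13th roots of unity are ω_13^k for k coprime to 13: k ∈ {1, 2, 3, 4, 5, 6, 7, 8, 9, 10, 11, 12}
Their product equals the constant term of the cyclotomic polynomial Φ_13(x) up to sign.
For n ≥ 3, the product of all primitive nth roots of unity is 1. (For n=1 it is 1; for n=2 it is -1.)

1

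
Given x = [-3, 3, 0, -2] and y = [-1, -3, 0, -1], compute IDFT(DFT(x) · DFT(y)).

(x ⊛ y)[n] = Σ(m=0 to 3) x[m] · y[(n-m) mod 4]

Computing each output sample:
(x ⊛ y)[0] = 6
(x ⊛ y)[1] = 6
(x ⊛ y)[2] = -7
(x ⊛ y)[3] = 5

x ⊛ y = [6, 6, -7, 5]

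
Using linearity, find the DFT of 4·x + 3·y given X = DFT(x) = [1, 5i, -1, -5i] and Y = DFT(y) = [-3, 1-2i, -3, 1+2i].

By linearity: DFT(4x + 3y) = 4·DFT(x) + 3·DFT(y)
= 4·[1, 5i, -1, -5i] + 3·[-3, 1-2i, -3, 1+2i]

Computing element-wise:
Z[0] = 4·(1) + 3·(-3) = -5
Z[1] = 4·(5i) + 3·(1-2i) = 3+14i
Z[2] = 4·(-1) + 3·(-3) = -13
Z[3] = 4·(-5i) + 3·(1+2i) = 3-14i

DFT(4x + 3y) = 4·X + 3·Y = [-5, 3+14i, -13, 3-14i]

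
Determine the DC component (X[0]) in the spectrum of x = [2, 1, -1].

X[0] = Σ(n=0 to 2) x[n] · ω_3^0 = Σ x[n]
= (2) + (1) + (-1)

X[0] = 2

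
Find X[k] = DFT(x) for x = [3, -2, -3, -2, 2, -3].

X[k] = Σ(n=0 to 5) x[n] · ω_6^(nk)
where ω_6 = e^(-2πi/6)

Computing each X[k]:
X[0] = -5
X[1] = 3.0000+3.4641i
X[2] = 4.0000-5.1962i
X[3] = 9
X[4] = 4.0000+5.1962i
X[5] = 3.0000-3.4641i

X = [-5, 3.0000+3.4641i, 4.0000-5.1962i, 9, 4.0000+5.1962i, 3.0000-3.4641i]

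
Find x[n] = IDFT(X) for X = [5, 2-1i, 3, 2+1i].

x[n] = (1/4) Σ(k=0 to 3) X[k] · e^(2πikn/4)

Computing each x[n]:
x[0] = 3
x[1] = 1
x[2] = 1
x[3] = 0

x = [3, 1, 1, 0]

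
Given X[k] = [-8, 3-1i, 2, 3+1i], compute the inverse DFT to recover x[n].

x[n] = (1/4) Σ(k=0 to 3) X[k] · e^(2πikn/4)

Computing each x[n]:
x[0] = 0
x[1] = -2
x[2] = -3
x[3] = -3

x = [0, -2, -3, -3]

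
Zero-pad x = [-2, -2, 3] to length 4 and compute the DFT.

Original 3-point DFT: [-1, -2.5000+4.3301i, -2.5000-4.3301i]
Zero-padded 4-point DFT provides frequency interpolation.

DFT_4([x, 0, ...]) = [-1, -5+2i, 3, -5-2i]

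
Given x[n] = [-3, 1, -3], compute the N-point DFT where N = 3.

X[k] = Σ(n=0 to 2) x[n] · ω_3^(nk)
where ω_3 = e^(-2πi/3)

Computing each X[k]:
X[0] = -5
X[1] = -2.0000-3.4641i
X[2] = -2.0000+3.4641i

X = [-5, -2.0000-3.4641i, -2.0000+3.4641i]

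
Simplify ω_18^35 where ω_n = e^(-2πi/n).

Since ω_18^18 = 1, powers reduce modulo 18.
35 mod 18 = 17
So ω_18^35 = ω_18^17 = e^(-2πi·17/18)

ω_18^35 = ω_18^17 = 0.9397+0.3420i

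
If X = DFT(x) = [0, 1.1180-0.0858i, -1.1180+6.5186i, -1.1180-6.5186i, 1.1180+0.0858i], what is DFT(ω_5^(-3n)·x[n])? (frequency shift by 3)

Modulation property: DFT(ω_5^(-3n)·x[n]) = X[(k-3) mod 5], so circularly shift X by 3 positions.

X[k-3] = [-1.1180+6.5186i, -1.1180-6.5186i, 1.1180+0.0858i, 0, 1.1180-0.0858i]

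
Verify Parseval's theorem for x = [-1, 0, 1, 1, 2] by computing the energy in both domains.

Time domain:
Σ|x[n]|² = |-1|² + |0|² + |1|² + |1|² + |2|² = 7.0000

Frequency domain:
(1/5)Σ|X[k]|² = (1/5)(|3|² + |-2.0000+1.9021i|² + |-2.0000+1.1756i|² + |-2.0000-1.1756i|² + |-2.0000-1.9021i|²) = (1/5)·35.0000 = 7.0000

Both sides agree, confirming Parseval's theorem.

Σ|x[n]|² = (1/N)Σ|X[k]|² = 7.0000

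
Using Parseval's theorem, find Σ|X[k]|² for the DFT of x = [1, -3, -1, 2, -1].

Parseval: Σ|x[n]|² = (1/N)Σ|X[k]|², so Σ|X[k]|² = N·Σ|x[n]|² = 5·16.0000

Σ|X[k]|² = N·Σ|x[n]|² = 5·16.0000 = 80.0000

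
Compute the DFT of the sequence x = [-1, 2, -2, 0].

X[k] = Σ(n=0 to 3) x[n] · ω_4^(nk)
where ω_4 = e^(-2πi/4)

Computing each X[k]:
X[0] = -1
X[1] = 1-2i
X[2] = -5
X[3] = 1+2i

X = [-1, 1-2i, -5, 1+2i]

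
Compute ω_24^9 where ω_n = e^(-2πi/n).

ω_24^9 = e^(-2πi·9/24)
= cos(-2π·9/24) + i·sin(-2π·9/24)
= cos(-18π/24) + i·sin(-18π/24)

ω_24^9 = cos(-18π/24) + i·sin(-18π/24) = -0.7071-0.7071i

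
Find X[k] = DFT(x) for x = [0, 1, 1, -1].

X[k] = Σ(n=0 to 3) x[n] · ω_4^(nk)
where ω_4 = e^(-2πi/4)

Computing each X[k]:
X[0] = 1
X[1] = -1-2i
X[2] = 1
X[3] = -1+2i

X = [1, -1-2i, 1, -1+2i]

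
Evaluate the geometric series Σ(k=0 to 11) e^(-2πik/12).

Sum of all nth roots of unity equals 0 for n > 1 (geometric series with r ≠ 1).

0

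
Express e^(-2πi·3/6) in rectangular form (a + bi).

ω_6^3 = e^(-2πi·3/6)
= cos(-2π·3/6) + i·sin(-2π·3/6)
= cos(-6π/6) + i·sin(-6π/6)

ω_6^3 = cos(-6π/6) + i·sin(-6π/6) = -1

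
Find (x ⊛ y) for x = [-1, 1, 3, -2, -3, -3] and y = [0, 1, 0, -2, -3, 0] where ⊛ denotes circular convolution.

(x ⊛ y)[n] = Σ(m=0 to 5) x[m] · y[(n-m) mod 6]

Computing each output sample:
(x ⊛ y)[0] = -8
(x ⊛ y)[1] = 11
(x ⊛ y)[2] = 16
(x ⊛ y)[3] = 14
(x ⊛ y)[4] = -1
(x ⊛ y)[5] = -12

x ⊛ y = [-8, 11, 16, 14, -1, -12]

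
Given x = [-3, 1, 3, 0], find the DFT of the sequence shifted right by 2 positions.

Time shift by 2: X_shifted[k] = ω_4^(2k) · X[k]
Shifted x = [3, 0, -3, 1]

DFT(x[n-2]) = [1, 6+1i, -1, 6-1i]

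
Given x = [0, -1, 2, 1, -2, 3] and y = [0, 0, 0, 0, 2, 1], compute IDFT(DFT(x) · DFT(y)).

(x ⊛ y)[n] = Σ(m=0 to 5) x[m] · y[(n-m) mod 6]

Computing each output sample:
(x ⊛ y)[0] = 3
(x ⊛ y)[1] = 4
(x ⊛ y)[2] = -3
(x ⊛ y)[3] = 4
(x ⊛ y)[4] = 3
(x ⊛ y)[5] = -2

x ⊛ y = [3, 4, -3, 4, 3, -2]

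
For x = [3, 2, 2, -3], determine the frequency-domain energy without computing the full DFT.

Parseval: Σ|x[n]|² = (1/N)Σ|X[k]|², so Σ|X[k]|² = N·Σ|x[n]|² = 4·26.0000

Σ|X[k]|² = N·Σ|x[n]|² = 4·26.0000 = 104.0000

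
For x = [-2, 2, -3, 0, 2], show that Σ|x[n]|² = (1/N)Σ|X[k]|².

Time domain:
Σ|x[n]|² = |-2|² + |2|² + |-3|² + |0|² + |2|² = 21.0000

Frequency domain:
(1/5)Σ|X[k]|² = (1/5)(|-1|² + |1.6631+1.7634i|² + |-6.1631-2.8532i|² + |-6.1631+2.8532i|² + |1.6631-1.7634i|²) = (1/5)·105.0000 = 21.0000

Both sides agree, confirming Parseval's theorem.

Σ|x[n]|² = (1/N)Σ|X[k]|² = 21.0000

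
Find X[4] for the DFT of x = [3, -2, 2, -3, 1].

X[4] = Σ(n=0 to 4) x[n] · ω_5^(4n) where ω_5 = e^(-2πi/5)
= (3)·ω_5^0 + (-2)·ω_5^4 + (2)·ω_5^8 + (-3)·ω_5^12 + (1)·ω_5^16

X[4] = 3.5000+0.0858i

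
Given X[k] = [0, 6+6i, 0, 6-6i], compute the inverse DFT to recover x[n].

x[n] = (1/4) Σ(k=0 to 3) X[k] · e^(2πikn/4)

Computing each x[n]:
x[0] = 3
x[1] = -3
x[2] = -3
x[3] = 3

x = [3, -3, -3, 3]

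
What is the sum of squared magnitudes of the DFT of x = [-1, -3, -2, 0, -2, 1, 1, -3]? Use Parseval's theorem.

Parseval: Σ|x[n]|² = (1/N)Σ|X[k]|², so Σ|X[k]|² = N·Σ|x[n]|² = 8·29.0000

Σ|X[k]|² = N·Σ|x[n]|² = 8·29.0000 = 232.0000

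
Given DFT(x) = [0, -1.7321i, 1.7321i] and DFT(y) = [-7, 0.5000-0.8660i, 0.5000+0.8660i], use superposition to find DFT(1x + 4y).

By linearity: DFT(1x + 4y) = 1·DFT(x) + 4·DFT(y)
= 1·[0, -1.7321i, 1.7321i] + 4·[-7, 0.5000-0.8660i, 0.5000+0.8660i]

Computing element-wise:
Z[0] = 1·(0) + 4·(-7) = -28
Z[1] = 1·(-1.7321i) + 4·(0.5000-0.8660i) = 2.0000-5.1961i
Z[2] = 1·(1.7321i) + 4·(0.5000+0.8660i) = 2.0000+5.1961i

DFT(1x + 4y) = 1·X + 4·Y = [-28, 2.0000-5.1961i, 2.0000+5.1961i]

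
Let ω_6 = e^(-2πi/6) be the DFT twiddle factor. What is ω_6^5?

ω_6^5 = e^(-2πi·5/6)
= cos(-2π·5/6) + i·sin(-2π·5/6)
= cos(-10π/6) + i·sin(-10π/6)

ω_6^5 = cos(-10π/6) + i·sin(-10π/6) = 0.5000+0.8660i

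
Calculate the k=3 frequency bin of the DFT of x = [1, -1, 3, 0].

X[3] = Σ(n=0 to 3) x[n] · ω_4^(3n) where ω_4 = e^(-2πi/4)
= (1)·ω_4^0 + (-1)·ω_4^3 + (3)·ω_4^6 + (0)·ω_4^9

X[3] = -2-1i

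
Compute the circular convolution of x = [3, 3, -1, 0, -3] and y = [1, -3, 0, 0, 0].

(x ⊛ y)[n] = Σ(m=0 to 4) x[m] · y[(n-m) mod 5]

Computing each output sample:
(x ⊛ y)[0] = 12
(x ⊛ y)[1] = -6
(x ⊛ y)[2] = -10
(x ⊛ y)[3] = 3
(x ⊛ y)[4] = -3

x ⊛ y = [12, -6, -10, 3, -3]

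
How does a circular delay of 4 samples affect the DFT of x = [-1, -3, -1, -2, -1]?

Time shift by 4: X_shifted[k] = ω_5^(4k) · X[k]
Shifted x = [-3, -1, -2, -1, -1]

DFT(x[n-4]) = [-8, -1.1910+0.5878i, -2.3090-0.9511i, -2.3090+0.9511i, -1.1910-0.5878i]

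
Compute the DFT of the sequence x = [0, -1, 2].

X[k] = Σ(n=0 to 2) x[n] · ω_3^(nk)
where ω_3 = e^(-2πi/3)

Computing each X[k]:
X[0] = 1
X[1] = -0.5000+2.5981i
X[2] = -0.5000-2.5981i

X = [1, -0.5000+2.5981i, -0.5000-2.5981i]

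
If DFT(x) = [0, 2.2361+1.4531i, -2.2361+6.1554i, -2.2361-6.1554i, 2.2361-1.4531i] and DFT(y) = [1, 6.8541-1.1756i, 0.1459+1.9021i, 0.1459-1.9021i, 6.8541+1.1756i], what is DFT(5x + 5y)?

By linearity: DFT(5x + 5y) = 5·DFT(x) + 5·DFT(y)
= 5·[0, 2.2361+1.4531i, -2.2361+6.1554i, -2.2361-6.1554i, 2.2361-1.4531i] + 5·[1, 6.8541-1.1756i, 0.1459+1.9021i, 0.1459-1.9021i, 6.8541+1.1756i]

Computing element-wise:
Z[0] = 5·(0) + 5·(1) = 5
Z[1] = 5·(2.2361+1.4531i) + 5·(6.8541-1.1756i) = 45.4510+1.3875i
Z[2] = 5·(-2.2361+6.1554i) + 5·(0.1459+1.9021i) = -10.4510+40.2875i
Z[3] = 5·(-2.2361-6.1554i) + 5·(0.1459-1.9021i) = -10.4510-40.2875i
Z[4] = 5·(2.2361-1.4531i) + 5·(6.8541+1.1756i) = 45.4510-1.3875i

DFT(5x + 5y) = 5·X + 5·Y = [5, 45.4510+1.3875i, -10.4510+40.2875i, -10.4510-40.2875i, 45.4510-1.3875i]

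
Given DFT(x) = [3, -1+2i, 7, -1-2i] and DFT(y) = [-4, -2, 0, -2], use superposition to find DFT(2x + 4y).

By linearity: DFT(2x + 4y) = 2·DFT(x) + 4·DFT(y)
= 2·[3, -1+2i, 7, -1-2i] + 4·[-4, -2, 0, -2]

Computing element-wise:
Z[0] = 2·(3) + 4·(-4) = -10
Z[1] = 2·(-1+2i) + 4·(-2) = -10+4i
Z[2] = 2·(7) + 4·(0) = 14
Z[3] = 2·(-1-2i) + 4·(-2) = -10-4i

DFT(2x + 4y) = 2·X + 4·Y = [-10, -10+4i, 14, -10-4i]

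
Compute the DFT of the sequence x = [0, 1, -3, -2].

X[k] = Σ(n=0 to 3) x[n] · ω_4^(nk)
where ω_4 = e^(-2πi/4)

Computing each X[k]:
X[0] = -4
X[1] = 3-3i
X[2] = -2
X[3] = 3+3i

X = [-4, 3-3i, -2, 3+3i]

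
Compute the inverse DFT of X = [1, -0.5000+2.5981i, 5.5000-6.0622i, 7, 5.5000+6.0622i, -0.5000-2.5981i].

x[n] = (1/6) Σ(k=0 to 5) X[k] · e^(2πikn/6)

Computing each x[n]:
x[0] = 3
x[1] = -1
x[2] = -2
x[3] = 1
x[4] = 3
x[5] = -3

x = [3, -1, -2, 1, 3, -3]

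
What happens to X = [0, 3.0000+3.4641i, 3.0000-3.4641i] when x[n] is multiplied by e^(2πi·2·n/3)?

Modulation property: DFT(ω_3^(-2n)·x[n]) = X[(k-2) mod 3], so circularly shift X by 2 positions.

X[k-2] = [3.0000+3.4641i, 3.0000-3.4641i, 0]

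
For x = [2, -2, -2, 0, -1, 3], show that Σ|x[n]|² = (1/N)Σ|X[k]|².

Time domain:
Σ|x[n]|² = |2|² + |-2|² + |-2|² + |0|² + |-1|² + |3|² = 22.0000

Frequency domain:
(1/6)Σ|X[k]|² = (1/6)(|0|² + |4.0000+5.1962i|² + |3.0000+3.4641i|² + |-2|² + |3.0000-3.4641i|² + |4.0000-5.1962i|²) = (1/6)·132.0000 = 22.0000

Both sides agree, confirming Parseval's theorem.

Σ|x[n]|² = (1/N)Σ|X[k]|² = 22.0000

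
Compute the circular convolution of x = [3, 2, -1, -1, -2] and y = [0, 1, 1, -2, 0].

(x ⊛ y)[n] = Σ(m=0 to 4) x[m] · y[(n-m) mod 5]

Computing each output sample:
(x ⊛ y)[0] = -1
(x ⊛ y)[1] = 3
(x ⊛ y)[2] = 9
(x ⊛ y)[3] = -5
(x ⊛ y)[4] = -6

x ⊛ y = [-1, 3, 9, -5, -6]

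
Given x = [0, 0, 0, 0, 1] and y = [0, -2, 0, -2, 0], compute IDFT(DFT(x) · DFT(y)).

(x ⊛ y)[n] = Σ(m=0 to 4) x[m] · y[(n-m) mod 5]

Computing each output sample:
(x ⊛ y)[0] = -2
(x ⊛ y)[1] = 0
(x ⊛ y)[2] = -2
(x ⊛ y)[3] = 0
(x ⊛ y)[4] = 0

x ⊛ y = [-2, 0, -2, 0, 0]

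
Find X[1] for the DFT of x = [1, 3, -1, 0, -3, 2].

X[1] = Σ(n=0 to 5) x[n] · ω_6^(1n) where ω_6 = e^(-2πi/6)
= (1)·ω_6^0 + (3)·ω_6^1 + (-1)·ω_6^2 + (0)·ω_6^3 + (-3)·ω_6^4 + (2)·ω_6^5

X[1] = 5.5000-2.5981i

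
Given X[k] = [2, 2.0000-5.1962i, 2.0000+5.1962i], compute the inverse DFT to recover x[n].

x[n] = (1/3) Σ(k=0 to 2) X[k] · e^(2πikn/3)

Computing each x[n]:
x[0] = 2
x[1] = 3
x[2] = -3

x = [2, 3, -3]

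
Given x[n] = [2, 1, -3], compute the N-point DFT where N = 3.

X[k] = Σ(n=0 to 2) x[n] · ω_3^(nk)
where ω_3 = e^(-2πi/3)

Computing each X[k]:
X[0] = 0
X[1] = 3.0000-3.4641i
X[2] = 3.0000+3.4641i

X = [0, 3.0000-3.4641i, 3.0000+3.4641i]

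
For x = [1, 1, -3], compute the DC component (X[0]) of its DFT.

X[0] = Σ(n=0 to 2) x[n] · ω_3^0 = Σ x[n]
= (1) + (1) + (-3)

X[0] = -1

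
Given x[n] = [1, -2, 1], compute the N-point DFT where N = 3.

X[k] = Σ(n=0 to 2) x[n] · ω_3^(nk)
where ω_3 = e^(-2πi/3)

Computing each X[k]:
X[0] = 0
X[1] = 1.5000+2.5981i
X[2] = 1.5000-2.5981i

X = [0, 1.5000+2.5981i, 1.5000-2.5981i]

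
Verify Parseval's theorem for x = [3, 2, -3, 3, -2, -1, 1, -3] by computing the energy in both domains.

Time domain:
Σ|x[n]|² = |3|² + |2|² + |-3|² + |3|² + |-2|² + |-1|² + |1|² + |-3|² = 46.0000

Frequency domain:
(1/8)Σ|X[k]|² = (1/8)(|0|² + |2.8787-2.3640i|² + |3-1i|² + |7.1213-10.3640i|² + |-2|² + |7.1213+10.3640i|² + |3+1i|² + |2.8787+2.3640i|²) = (1/8)·368.0000 = 46.0000

Both sides agree, confirming Parseval's theorem.

Σ|x[n]|² = (1/N)Σ|X[k]|² = 46.0000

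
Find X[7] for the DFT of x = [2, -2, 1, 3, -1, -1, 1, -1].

X[7] = Σ(n=0 to 7) x[n] · ω_8^(7n) where ω_8 = e^(-2πi/8)
= (2)·ω_8^0 + (-2)·ω_8^7 + (1)·ω_8^14 + (3)·ω_8^21 + (-1)·ω_8^28 + (-1)·ω_8^35 + (1)·ω_8^42 + (-1)·ω_8^49

X[7] = -0.5355+2.1213i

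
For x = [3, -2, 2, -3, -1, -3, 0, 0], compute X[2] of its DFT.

X[2] = Σ(n=0 to 7) x[n] · ω_8^(2n) where ω_8 = e^(-2πi/8)
= (3)·ω_8^0 + (-2)·ω_8^2 + (2)·ω_8^4 + (-3)·ω_8^6 + (-1)·ω_8^8 + (-3)·ω_8^10 + (0)·ω_8^12 + (0)·ω_8^14

X[2] = 2i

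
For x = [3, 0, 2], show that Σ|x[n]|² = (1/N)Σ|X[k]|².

Time domain:
Σ|x[n]|² = |3|² + |0|² + |2|² = 13.0000

Frequency domain:
(1/3)Σ|X[k]|² = (1/3)(|5|² + |2.0000+1.7321i|² + |2.0000-1.7321i|²) = (1/3)·39.0000 = 13.0000

Both sides agree, confirming Parseval's theorem.

Σ|x[n]|² = (1/N)Σ|X[k]|² = 13.0000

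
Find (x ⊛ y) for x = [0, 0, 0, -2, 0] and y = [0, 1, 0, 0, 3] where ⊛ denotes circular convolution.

(x ⊛ y)[n] = Σ(m=0 to 4) x[m] · y[(n-m) mod 5]

Computing each output sample:
(x ⊛ y)[0] = 0
(x ⊛ y)[1] = 0
(x ⊛ y)[2] = -6
(x ⊛ y)[3] = 0
(x ⊛ y)[4] = -2

x ⊛ y = [0, 0, -6, 0, -2]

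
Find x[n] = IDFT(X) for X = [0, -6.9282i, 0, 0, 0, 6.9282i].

x[n] = (1/6) Σ(k=0 to 5) X[k] · e^(2πikn/6)

Computing each x[n]:
x[0] = 0
x[1] = 2
x[2] = 2
x[3] = 0
x[4] = -2
x[5] = -2

x = [0, 2, 2, 0, -2, -2]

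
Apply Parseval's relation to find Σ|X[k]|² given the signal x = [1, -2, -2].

Parseval: Σ|x[n]|² = (1/N)Σ|X[k]|², so Σ|X[k]|² = N·Σ|x[n]|² = 3·9.0000

Σ|X[k]|² = N·Σ|x[n]|² = 3·9.0000 = 27.0000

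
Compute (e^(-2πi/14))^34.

Since ω_14^14 = 1, powers reduce modulo 14.
34 mod 14 = 6
So ω_14^34 = ω_14^6 = e^(-2πi·6/14)

ω_14^34 = ω_14^6 = -0.9010-0.4339i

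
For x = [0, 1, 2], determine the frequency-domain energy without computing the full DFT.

Parseval: Σ|x[n]|² = (1/N)Σ|X[k]|², so Σ|X[k]|² = N·Σ|x[n]|² = 3·5.0000

Σ|X[k]|² = N·Σ|x[n]|² = 3·5.0000 = 15.0000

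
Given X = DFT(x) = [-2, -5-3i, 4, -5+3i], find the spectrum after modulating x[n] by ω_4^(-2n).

Modulation property: DFT(ω_4^(-2n)·x[n]) = X[(k-2) mod 4], so circularly shift X by 2 positions.

X[k-2] = [4, -5+3i, -2, -5-3i]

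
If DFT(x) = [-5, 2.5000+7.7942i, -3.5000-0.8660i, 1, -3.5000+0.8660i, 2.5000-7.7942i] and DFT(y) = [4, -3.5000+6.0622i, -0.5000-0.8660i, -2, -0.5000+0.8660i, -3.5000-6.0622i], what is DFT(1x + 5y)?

By linearity: DFT(1x + 5y) = 1·DFT(x) + 5·DFT(y)
= 1·[-5, 2.5000+7.7942i, -3.5000-0.8660i, 1, -3.5000+0.8660i, 2.5000-7.7942i] + 5·[4, -3.5000+6.0622i, -0.5000-0.8660i, -2, -0.5000+0.8660i, -3.5000-6.0622i]

Computing element-wise:
Z[0] = 1·(-5) + 5·(4) = 15
Z[1] = 1·(2.5000+7.7942i) + 5·(-3.5000+6.0622i) = -15.0000+38.1052i
Z[2] = 1·(-3.5000-0.8660i) + 5·(-0.5000-0.8660i) = -6.0000-5.1960i
Z[3] = 1·(1) + 5·(-2) = -9
Z[4] = 1·(-3.5000+0.8660i) + 5·(-0.5000+0.8660i) = -6.0000+5.1960i
Z[5] = 1·(2.5000-7.7942i) + 5·(-3.5000-6.0622i) = -15.0000-38.1052i

DFT(1x + 5y) = 1·X + 5·Y = [15, -15.0000+38.1052i, -6.0000-5.1960i, -9, -6.0000+5.1960i, -15.0000-38.1052i]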